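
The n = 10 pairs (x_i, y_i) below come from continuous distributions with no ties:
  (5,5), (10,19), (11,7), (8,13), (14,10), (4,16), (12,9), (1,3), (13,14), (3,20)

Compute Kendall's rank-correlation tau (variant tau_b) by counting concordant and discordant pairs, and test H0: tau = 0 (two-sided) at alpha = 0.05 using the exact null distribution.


Step 1: Enumerate the 45 unordered pairs (i,j) with i<j and classify each by sign(x_j-x_i) * sign(y_j-y_i).
  (1,2):dx=+5,dy=+14->C; (1,3):dx=+6,dy=+2->C; (1,4):dx=+3,dy=+8->C; (1,5):dx=+9,dy=+5->C
  (1,6):dx=-1,dy=+11->D; (1,7):dx=+7,dy=+4->C; (1,8):dx=-4,dy=-2->C; (1,9):dx=+8,dy=+9->C
  (1,10):dx=-2,dy=+15->D; (2,3):dx=+1,dy=-12->D; (2,4):dx=-2,dy=-6->C; (2,5):dx=+4,dy=-9->D
  (2,6):dx=-6,dy=-3->C; (2,7):dx=+2,dy=-10->D; (2,8):dx=-9,dy=-16->C; (2,9):dx=+3,dy=-5->D
  (2,10):dx=-7,dy=+1->D; (3,4):dx=-3,dy=+6->D; (3,5):dx=+3,dy=+3->C; (3,6):dx=-7,dy=+9->D
  (3,7):dx=+1,dy=+2->C; (3,8):dx=-10,dy=-4->C; (3,9):dx=+2,dy=+7->C; (3,10):dx=-8,dy=+13->D
  (4,5):dx=+6,dy=-3->D; (4,6):dx=-4,dy=+3->D; (4,7):dx=+4,dy=-4->D; (4,8):dx=-7,dy=-10->C
  (4,9):dx=+5,dy=+1->C; (4,10):dx=-5,dy=+7->D; (5,6):dx=-10,dy=+6->D; (5,7):dx=-2,dy=-1->C
  (5,8):dx=-13,dy=-7->C; (5,9):dx=-1,dy=+4->D; (5,10):dx=-11,dy=+10->D; (6,7):dx=+8,dy=-7->D
  (6,8):dx=-3,dy=-13->C; (6,9):dx=+9,dy=-2->D; (6,10):dx=-1,dy=+4->D; (7,8):dx=-11,dy=-6->C
  (7,9):dx=+1,dy=+5->C; (7,10):dx=-9,dy=+11->D; (8,9):dx=+12,dy=+11->C; (8,10):dx=+2,dy=+17->C
  (9,10):dx=-10,dy=+6->D
Step 2: C = 23, D = 22, total pairs = 45.
Step 3: tau = (C - D)/(n(n-1)/2) = (23 - 22)/45 = 0.022222.
Step 4: Exact two-sided p-value (enumerate n! = 3628800 permutations of y under H0): p = 1.000000.
Step 5: alpha = 0.05. fail to reject H0.

tau_b = 0.0222 (C=23, D=22), p = 1.000000, fail to reject H0.


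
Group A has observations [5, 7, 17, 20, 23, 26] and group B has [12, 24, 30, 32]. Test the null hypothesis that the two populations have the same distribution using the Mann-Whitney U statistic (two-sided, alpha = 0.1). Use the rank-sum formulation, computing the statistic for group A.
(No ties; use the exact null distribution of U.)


Step 1: Combine and sort all 10 observations; assign midranks.
sorted (value, group): (5,X), (7,X), (12,Y), (17,X), (20,X), (23,X), (24,Y), (26,X), (30,Y), (32,Y)
ranks: 5->1, 7->2, 12->3, 17->4, 20->5, 23->6, 24->7, 26->8, 30->9, 32->10
Step 2: Rank sum for X: R1 = 1 + 2 + 4 + 5 + 6 + 8 = 26.
Step 3: U_X = R1 - n1(n1+1)/2 = 26 - 6*7/2 = 26 - 21 = 5.
       U_Y = n1*n2 - U_X = 24 - 5 = 19.
Step 4: No ties, so the exact null distribution of U (based on enumerating the C(10,6) = 210 equally likely rank assignments) gives the two-sided p-value.
Step 5: p-value = 0.171429; compare to alpha = 0.1. fail to reject H0.

U_X = 5, p = 0.171429, fail to reject H0 at alpha = 0.1.


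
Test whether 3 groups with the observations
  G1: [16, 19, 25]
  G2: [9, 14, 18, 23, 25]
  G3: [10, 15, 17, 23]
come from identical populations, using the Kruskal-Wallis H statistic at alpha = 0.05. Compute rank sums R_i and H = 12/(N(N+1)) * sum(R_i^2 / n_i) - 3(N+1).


Step 1: Combine all N = 12 observations and assign midranks.
sorted (value, group, rank): (9,G2,1), (10,G3,2), (14,G2,3), (15,G3,4), (16,G1,5), (17,G3,6), (18,G2,7), (19,G1,8), (23,G2,9.5), (23,G3,9.5), (25,G1,11.5), (25,G2,11.5)
Step 2: Sum ranks within each group.
R_1 = 24.5 (n_1 = 3)
R_2 = 32 (n_2 = 5)
R_3 = 21.5 (n_3 = 4)
Step 3: H = 12/(N(N+1)) * sum(R_i^2/n_i) - 3(N+1)
     = 12/(12*13) * (24.5^2/3 + 32^2/5 + 21.5^2/4) - 3*13
     = 0.076923 * 520.446 - 39
     = 1.034295.
Step 4: Ties present; correction factor C = 1 - 12/(12^3 - 12) = 0.993007. Corrected H = 1.034295 / 0.993007 = 1.041579.
Step 5: Under H0, H ~ chi^2(2); p-value = 0.594051.
Step 6: alpha = 0.05. fail to reject H0.

H = 1.0416, df = 2, p = 0.594051, fail to reject H0.


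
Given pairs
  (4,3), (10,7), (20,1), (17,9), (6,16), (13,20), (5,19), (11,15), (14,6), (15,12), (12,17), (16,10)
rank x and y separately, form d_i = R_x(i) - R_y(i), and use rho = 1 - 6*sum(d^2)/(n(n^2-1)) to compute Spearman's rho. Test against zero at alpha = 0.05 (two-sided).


Step 1: Rank x and y separately (midranks; no ties here).
rank(x): 4->1, 10->4, 20->12, 17->11, 6->3, 13->7, 5->2, 11->5, 14->8, 15->9, 12->6, 16->10
rank(y): 3->2, 7->4, 1->1, 9->5, 16->9, 20->12, 19->11, 15->8, 6->3, 12->7, 17->10, 10->6
Step 2: d_i = R_x(i) - R_y(i); compute d_i^2.
  (1-2)^2=1, (4-4)^2=0, (12-1)^2=121, (11-5)^2=36, (3-9)^2=36, (7-12)^2=25, (2-11)^2=81, (5-8)^2=9, (8-3)^2=25, (9-7)^2=4, (6-10)^2=16, (10-6)^2=16
sum(d^2) = 370.
Step 3: rho = 1 - 6*370 / (12*(12^2 - 1)) = 1 - 2220/1716 = -0.293706.
Step 4: Under H0, t = rho * sqrt((n-2)/(1-rho^2)) = -0.9716 ~ t(10).
Step 5: Two-sided p-value from the t-distribution with 10 df = 0.354148.
Step 6: alpha = 0.05. fail to reject H0.

rho = -0.2937, p = 0.354148, fail to reject H0 at alpha = 0.05.


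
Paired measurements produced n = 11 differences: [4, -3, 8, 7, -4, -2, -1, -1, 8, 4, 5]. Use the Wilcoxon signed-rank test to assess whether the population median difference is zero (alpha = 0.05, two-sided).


Step 1: Drop any zero differences (none here) and take |d_i|.
|d| = [4, 3, 8, 7, 4, 2, 1, 1, 8, 4, 5]
Step 2: Midrank |d_i| (ties get averaged ranks).
ranks: |4|->6, |3|->4, |8|->10.5, |7|->9, |4|->6, |2|->3, |1|->1.5, |1|->1.5, |8|->10.5, |4|->6, |5|->8
Step 3: Attach original signs; sum ranks with positive sign and with negative sign.
W+ = 6 + 10.5 + 9 + 10.5 + 6 + 8 = 50
W- = 4 + 6 + 3 + 1.5 + 1.5 = 16
(Check: W+ + W- = 66 should equal n(n+1)/2 = 66.)
Step 4: Test statistic W = min(W+, W-) = 16.
Step 5: Ties in |d|, so use the tie-corrected normal approximation.
        E[W] = n(n+1)/4 = 11*12/4 = 33.
        Tie groups: |d|=1 (t=2), |d|=4 (t=3), |d|=8 (t=2); sum(t^3 - t) = 36.
        Var[W] = n(n+1)(2n+1)/24 - sum(t^3-t)/48 = 3036/24 - 36/48 = 125.75.
        z = (W - E[W]) / sqrt(Var[W]) = (16 - 33) / 11.2138 = -1.5160.
        Two-sided p = 2*Phi(z) = 0.129523.
Step 6: alpha = 0.05. fail to reject H0.

W+ = 50, W- = 16, W = min = 16, p = 0.129523, fail to reject H0.


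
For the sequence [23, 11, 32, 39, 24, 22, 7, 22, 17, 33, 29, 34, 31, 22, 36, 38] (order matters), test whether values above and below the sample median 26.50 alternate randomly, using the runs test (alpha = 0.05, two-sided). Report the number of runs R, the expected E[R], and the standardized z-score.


Step 1: Compute median = 26.50; label A = above, B = below.
Labels in order: BBAABBBBBAAAABAA  (n_A = 8, n_B = 8)
Step 2: Count runs R = 6.
Step 3: Under H0 (random ordering), E[R] = 2*n_A*n_B/(n_A+n_B) + 1 = 2*8*8/16 + 1 = 9.0000.
        Var[R] = 2*n_A*n_B*(2*n_A*n_B - n_A - n_B) / ((n_A+n_B)^2 * (n_A+n_B-1)) = 14336/3840 = 3.7333.
        SD[R] = 1.9322.
Step 4: Continuity-corrected z = (R + 0.5 - E[R]) / SD[R] = (6 + 0.5 - 9.0000) / 1.9322 = -1.2939.
Step 5: Two-sided p-value via normal approximation = 2*(1 - Phi(|z|)) = 0.195709.
Step 6: alpha = 0.05. fail to reject H0.

R = 6, z = -1.2939, p = 0.195709, fail to reject H0.


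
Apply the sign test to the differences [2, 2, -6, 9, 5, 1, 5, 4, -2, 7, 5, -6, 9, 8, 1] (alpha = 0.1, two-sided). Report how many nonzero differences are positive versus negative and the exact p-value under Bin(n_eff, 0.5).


Step 1: Discard zero differences. Original n = 15; n_eff = number of nonzero differences = 15.
Nonzero differences (with sign): +2, +2, -6, +9, +5, +1, +5, +4, -2, +7, +5, -6, +9, +8, +1
Step 2: Count signs: positive = 12, negative = 3.
Step 3: Under H0: P(positive) = 0.5, so the number of positives S ~ Bin(15, 0.5).
Step 4: Two-sided exact p-value = sum of Bin(15,0.5) probabilities at or below the observed probability = 0.035156.
Step 5: alpha = 0.1. reject H0.

n_eff = 15, pos = 12, neg = 3, p = 0.035156, reject H0.


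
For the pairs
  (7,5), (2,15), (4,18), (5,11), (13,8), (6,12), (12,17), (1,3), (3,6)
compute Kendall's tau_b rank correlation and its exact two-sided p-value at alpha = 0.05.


Step 1: Enumerate the 36 unordered pairs (i,j) with i<j and classify each by sign(x_j-x_i) * sign(y_j-y_i).
  (1,2):dx=-5,dy=+10->D; (1,3):dx=-3,dy=+13->D; (1,4):dx=-2,dy=+6->D; (1,5):dx=+6,dy=+3->C
  (1,6):dx=-1,dy=+7->D; (1,7):dx=+5,dy=+12->C; (1,8):dx=-6,dy=-2->C; (1,9):dx=-4,dy=+1->D
  (2,3):dx=+2,dy=+3->C; (2,4):dx=+3,dy=-4->D; (2,5):dx=+11,dy=-7->D; (2,6):dx=+4,dy=-3->D
  (2,7):dx=+10,dy=+2->C; (2,8):dx=-1,dy=-12->C; (2,9):dx=+1,dy=-9->D; (3,4):dx=+1,dy=-7->D
  (3,5):dx=+9,dy=-10->D; (3,6):dx=+2,dy=-6->D; (3,7):dx=+8,dy=-1->D; (3,8):dx=-3,dy=-15->C
  (3,9):dx=-1,dy=-12->C; (4,5):dx=+8,dy=-3->D; (4,6):dx=+1,dy=+1->C; (4,7):dx=+7,dy=+6->C
  (4,8):dx=-4,dy=-8->C; (4,9):dx=-2,dy=-5->C; (5,6):dx=-7,dy=+4->D; (5,7):dx=-1,dy=+9->D
  (5,8):dx=-12,dy=-5->C; (5,9):dx=-10,dy=-2->C; (6,7):dx=+6,dy=+5->C; (6,8):dx=-5,dy=-9->C
  (6,9):dx=-3,dy=-6->C; (7,8):dx=-11,dy=-14->C; (7,9):dx=-9,dy=-11->C; (8,9):dx=+2,dy=+3->C
Step 2: C = 20, D = 16, total pairs = 36.
Step 3: tau = (C - D)/(n(n-1)/2) = (20 - 16)/36 = 0.111111.
Step 4: Exact two-sided p-value (enumerate n! = 362880 permutations of y under H0): p = 0.761414.
Step 5: alpha = 0.05. fail to reject H0.

tau_b = 0.1111 (C=20, D=16), p = 0.761414, fail to reject H0.


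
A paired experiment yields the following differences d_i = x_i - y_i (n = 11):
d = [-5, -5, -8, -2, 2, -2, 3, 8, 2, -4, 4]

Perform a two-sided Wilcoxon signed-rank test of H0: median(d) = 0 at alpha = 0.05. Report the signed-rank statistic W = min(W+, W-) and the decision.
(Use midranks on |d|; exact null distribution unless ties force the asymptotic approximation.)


Step 1: Drop any zero differences (none here) and take |d_i|.
|d| = [5, 5, 8, 2, 2, 2, 3, 8, 2, 4, 4]
Step 2: Midrank |d_i| (ties get averaged ranks).
ranks: |5|->8.5, |5|->8.5, |8|->10.5, |2|->2.5, |2|->2.5, |2|->2.5, |3|->5, |8|->10.5, |2|->2.5, |4|->6.5, |4|->6.5
Step 3: Attach original signs; sum ranks with positive sign and with negative sign.
W+ = 2.5 + 5 + 10.5 + 2.5 + 6.5 = 27
W- = 8.5 + 8.5 + 10.5 + 2.5 + 2.5 + 6.5 = 39
(Check: W+ + W- = 66 should equal n(n+1)/2 = 66.)
Step 4: Test statistic W = min(W+, W-) = 27.
Step 5: Ties in |d|, so use the tie-corrected normal approximation.
        E[W] = n(n+1)/4 = 11*12/4 = 33.
        Tie groups: |d|=2 (t=4), |d|=4 (t=2), |d|=5 (t=2), |d|=8 (t=2); sum(t^3 - t) = 78.
        Var[W] = n(n+1)(2n+1)/24 - sum(t^3-t)/48 = 3036/24 - 78/48 = 124.875.
        z = (W - E[W]) / sqrt(Var[W]) = (27 - 33) / 11.1747 = -0.5369.
        Two-sided p = 2*Phi(z) = 0.591320.
Step 6: alpha = 0.05. fail to reject H0.

W+ = 27, W- = 39, W = min = 27, p = 0.591320, fail to reject H0.


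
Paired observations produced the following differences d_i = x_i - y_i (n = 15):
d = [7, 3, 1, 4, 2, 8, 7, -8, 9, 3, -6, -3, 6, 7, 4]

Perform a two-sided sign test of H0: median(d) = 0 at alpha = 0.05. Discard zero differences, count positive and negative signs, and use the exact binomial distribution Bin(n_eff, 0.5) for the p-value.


Step 1: Discard zero differences. Original n = 15; n_eff = number of nonzero differences = 15.
Nonzero differences (with sign): +7, +3, +1, +4, +2, +8, +7, -8, +9, +3, -6, -3, +6, +7, +4
Step 2: Count signs: positive = 12, negative = 3.
Step 3: Under H0: P(positive) = 0.5, so the number of positives S ~ Bin(15, 0.5).
Step 4: Two-sided exact p-value = sum of Bin(15,0.5) probabilities at or below the observed probability = 0.035156.
Step 5: alpha = 0.05. reject H0.

n_eff = 15, pos = 12, neg = 3, p = 0.035156, reject H0.


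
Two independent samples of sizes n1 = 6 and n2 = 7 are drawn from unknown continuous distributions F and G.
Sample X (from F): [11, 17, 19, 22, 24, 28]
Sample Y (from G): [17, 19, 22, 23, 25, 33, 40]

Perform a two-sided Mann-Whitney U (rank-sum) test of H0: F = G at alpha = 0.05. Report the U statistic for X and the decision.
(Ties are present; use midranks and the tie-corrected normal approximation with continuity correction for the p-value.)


Step 1: Combine and sort all 13 observations; assign midranks.
sorted (value, group): (11,X), (17,X), (17,Y), (19,X), (19,Y), (22,X), (22,Y), (23,Y), (24,X), (25,Y), (28,X), (33,Y), (40,Y)
ranks: 11->1, 17->2.5, 17->2.5, 19->4.5, 19->4.5, 22->6.5, 22->6.5, 23->8, 24->9, 25->10, 28->11, 33->12, 40->13
Step 2: Rank sum for X: R1 = 1 + 2.5 + 4.5 + 6.5 + 9 + 11 = 34.5.
Step 3: U_X = R1 - n1(n1+1)/2 = 34.5 - 6*7/2 = 34.5 - 21 = 13.5.
       U_Y = n1*n2 - U_X = 42 - 13.5 = 28.5.
Step 4: Ties are present, so use the tie-corrected normal approximation (with continuity correction) for the p-value.
Step 5: p-value = 0.315308; compare to alpha = 0.05. fail to reject H0.

U_X = 13.5, p = 0.315308, fail to reject H0 at alpha = 0.05.


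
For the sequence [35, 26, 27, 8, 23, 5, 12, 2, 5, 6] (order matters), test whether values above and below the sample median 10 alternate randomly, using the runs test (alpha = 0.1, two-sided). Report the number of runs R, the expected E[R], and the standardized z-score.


Step 1: Compute median = 10; label A = above, B = below.
Labels in order: AAABABABBB  (n_A = 5, n_B = 5)
Step 2: Count runs R = 6.
Step 3: Under H0 (random ordering), E[R] = 2*n_A*n_B/(n_A+n_B) + 1 = 2*5*5/10 + 1 = 6.0000.
        Var[R] = 2*n_A*n_B*(2*n_A*n_B - n_A - n_B) / ((n_A+n_B)^2 * (n_A+n_B-1)) = 2000/900 = 2.2222.
        SD[R] = 1.4907.
Step 4: R = E[R], so z = 0 with no continuity correction.
Step 5: Two-sided p-value via normal approximation = 2*(1 - Phi(|z|)) = 1.000000.
Step 6: alpha = 0.1. fail to reject H0.

R = 6, z = 0.0000, p = 1.000000, fail to reject H0.


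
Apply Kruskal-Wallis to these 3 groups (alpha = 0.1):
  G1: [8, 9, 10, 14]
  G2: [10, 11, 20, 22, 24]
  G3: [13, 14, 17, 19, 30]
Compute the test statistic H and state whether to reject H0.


Step 1: Combine all N = 14 observations and assign midranks.
sorted (value, group, rank): (8,G1,1), (9,G1,2), (10,G1,3.5), (10,G2,3.5), (11,G2,5), (13,G3,6), (14,G1,7.5), (14,G3,7.5), (17,G3,9), (19,G3,10), (20,G2,11), (22,G2,12), (24,G2,13), (30,G3,14)
Step 2: Sum ranks within each group.
R_1 = 14 (n_1 = 4)
R_2 = 44.5 (n_2 = 5)
R_3 = 46.5 (n_3 = 5)
Step 3: H = 12/(N(N+1)) * sum(R_i^2/n_i) - 3(N+1)
     = 12/(14*15) * (14^2/4 + 44.5^2/5 + 46.5^2/5) - 3*15
     = 0.057143 * 877.5 - 45
     = 5.142857.
Step 4: Ties present; correction factor C = 1 - 12/(14^3 - 14) = 0.995604. Corrected H = 5.142857 / 0.995604 = 5.165563.
Step 5: Under H0, H ~ chi^2(2); p-value = 0.075564.
Step 6: alpha = 0.1. reject H0.

H = 5.1656, df = 2, p = 0.075564, reject H0.


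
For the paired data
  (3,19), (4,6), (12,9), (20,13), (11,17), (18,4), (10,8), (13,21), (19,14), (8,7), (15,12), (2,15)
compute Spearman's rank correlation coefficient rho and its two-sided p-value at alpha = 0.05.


Step 1: Rank x and y separately (midranks; no ties here).
rank(x): 3->2, 4->3, 12->7, 20->12, 11->6, 18->10, 10->5, 13->8, 19->11, 8->4, 15->9, 2->1
rank(y): 19->11, 6->2, 9->5, 13->7, 17->10, 4->1, 8->4, 21->12, 14->8, 7->3, 12->6, 15->9
Step 2: d_i = R_x(i) - R_y(i); compute d_i^2.
  (2-11)^2=81, (3-2)^2=1, (7-5)^2=4, (12-7)^2=25, (6-10)^2=16, (10-1)^2=81, (5-4)^2=1, (8-12)^2=16, (11-8)^2=9, (4-3)^2=1, (9-6)^2=9, (1-9)^2=64
sum(d^2) = 308.
Step 3: rho = 1 - 6*308 / (12*(12^2 - 1)) = 1 - 1848/1716 = -0.076923.
Step 4: Under H0, t = rho * sqrt((n-2)/(1-rho^2)) = -0.2440 ~ t(10).
Step 5: Two-sided p-value from the t-distribution with 10 df = 0.812183.
Step 6: alpha = 0.05. fail to reject H0.

rho = -0.0769, p = 0.812183, fail to reject H0 at alpha = 0.05.


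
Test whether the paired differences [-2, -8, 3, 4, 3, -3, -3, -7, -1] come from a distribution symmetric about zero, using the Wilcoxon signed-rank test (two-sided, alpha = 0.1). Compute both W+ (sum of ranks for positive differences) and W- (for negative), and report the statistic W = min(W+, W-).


Step 1: Drop any zero differences (none here) and take |d_i|.
|d| = [2, 8, 3, 4, 3, 3, 3, 7, 1]
Step 2: Midrank |d_i| (ties get averaged ranks).
ranks: |2|->2, |8|->9, |3|->4.5, |4|->7, |3|->4.5, |3|->4.5, |3|->4.5, |7|->8, |1|->1
Step 3: Attach original signs; sum ranks with positive sign and with negative sign.
W+ = 4.5 + 7 + 4.5 = 16
W- = 2 + 9 + 4.5 + 4.5 + 8 + 1 = 29
(Check: W+ + W- = 45 should equal n(n+1)/2 = 45.)
Step 4: Test statistic W = min(W+, W-) = 16.
Step 5: Ties in |d|, so use the tie-corrected normal approximation.
        E[W] = n(n+1)/4 = 9*10/4 = 22.5.
        Tie groups: |d|=3 (t=4); sum(t^3 - t) = 60.
        Var[W] = n(n+1)(2n+1)/24 - sum(t^3-t)/48 = 1710/24 - 60/48 = 70.
        z = (W - E[W]) / sqrt(Var[W]) = (16 - 22.5) / 8.3666 = -0.7769.
        Two-sided p = 2*Phi(z) = 0.437219.
Step 6: alpha = 0.1. fail to reject H0.

W+ = 16, W- = 29, W = min = 16, p = 0.437219, fail to reject H0.


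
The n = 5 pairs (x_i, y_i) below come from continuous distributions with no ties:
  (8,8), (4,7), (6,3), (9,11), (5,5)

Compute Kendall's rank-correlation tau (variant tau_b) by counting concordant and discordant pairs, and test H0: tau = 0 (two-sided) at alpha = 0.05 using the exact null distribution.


Step 1: Enumerate the 10 unordered pairs (i,j) with i<j and classify each by sign(x_j-x_i) * sign(y_j-y_i).
  (1,2):dx=-4,dy=-1->C; (1,3):dx=-2,dy=-5->C; (1,4):dx=+1,dy=+3->C; (1,5):dx=-3,dy=-3->C
  (2,3):dx=+2,dy=-4->D; (2,4):dx=+5,dy=+4->C; (2,5):dx=+1,dy=-2->D; (3,4):dx=+3,dy=+8->C
  (3,5):dx=-1,dy=+2->D; (4,5):dx=-4,dy=-6->C
Step 2: C = 7, D = 3, total pairs = 10.
Step 3: tau = (C - D)/(n(n-1)/2) = (7 - 3)/10 = 0.400000.
Step 4: Exact two-sided p-value (enumerate n! = 120 permutations of y under H0): p = 0.483333.
Step 5: alpha = 0.05. fail to reject H0.

tau_b = 0.4000 (C=7, D=3), p = 0.483333, fail to reject H0.


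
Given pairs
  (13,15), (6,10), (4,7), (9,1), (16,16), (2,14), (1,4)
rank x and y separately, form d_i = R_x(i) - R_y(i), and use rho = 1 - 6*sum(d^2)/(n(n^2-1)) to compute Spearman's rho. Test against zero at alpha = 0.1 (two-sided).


Step 1: Rank x and y separately (midranks; no ties here).
rank(x): 13->6, 6->4, 4->3, 9->5, 16->7, 2->2, 1->1
rank(y): 15->6, 10->4, 7->3, 1->1, 16->7, 14->5, 4->2
Step 2: d_i = R_x(i) - R_y(i); compute d_i^2.
  (6-6)^2=0, (4-4)^2=0, (3-3)^2=0, (5-1)^2=16, (7-7)^2=0, (2-5)^2=9, (1-2)^2=1
sum(d^2) = 26.
Step 3: rho = 1 - 6*26 / (7*(7^2 - 1)) = 1 - 156/336 = 0.535714.
Step 4: Under H0, t = rho * sqrt((n-2)/(1-rho^2)) = 1.4186 ~ t(5).
Step 5: Two-sided p-value from the t-distribution with 5 df = 0.215217.
Step 6: alpha = 0.1. fail to reject H0.

rho = 0.5357, p = 0.215217, fail to reject H0 at alpha = 0.1.


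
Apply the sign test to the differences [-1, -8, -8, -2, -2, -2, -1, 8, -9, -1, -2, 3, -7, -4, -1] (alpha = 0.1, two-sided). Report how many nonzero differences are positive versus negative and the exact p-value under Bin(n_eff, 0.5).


Step 1: Discard zero differences. Original n = 15; n_eff = number of nonzero differences = 15.
Nonzero differences (with sign): -1, -8, -8, -2, -2, -2, -1, +8, -9, -1, -2, +3, -7, -4, -1
Step 2: Count signs: positive = 2, negative = 13.
Step 3: Under H0: P(positive) = 0.5, so the number of positives S ~ Bin(15, 0.5).
Step 4: Two-sided exact p-value = sum of Bin(15,0.5) probabilities at or below the observed probability = 0.007385.
Step 5: alpha = 0.1. reject H0.

n_eff = 15, pos = 2, neg = 13, p = 0.007385, reject H0.


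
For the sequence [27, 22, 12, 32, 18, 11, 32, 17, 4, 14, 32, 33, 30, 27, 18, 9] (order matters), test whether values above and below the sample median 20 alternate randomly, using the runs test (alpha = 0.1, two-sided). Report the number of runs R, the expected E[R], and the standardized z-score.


Step 1: Compute median = 20; label A = above, B = below.
Labels in order: AABABBABBBAAAABB  (n_A = 8, n_B = 8)
Step 2: Count runs R = 8.
Step 3: Under H0 (random ordering), E[R] = 2*n_A*n_B/(n_A+n_B) + 1 = 2*8*8/16 + 1 = 9.0000.
        Var[R] = 2*n_A*n_B*(2*n_A*n_B - n_A - n_B) / ((n_A+n_B)^2 * (n_A+n_B-1)) = 14336/3840 = 3.7333.
        SD[R] = 1.9322.
Step 4: Continuity-corrected z = (R + 0.5 - E[R]) / SD[R] = (8 + 0.5 - 9.0000) / 1.9322 = -0.2588.
Step 5: Two-sided p-value via normal approximation = 2*(1 - Phi(|z|)) = 0.795809.
Step 6: alpha = 0.1. fail to reject H0.

R = 8, z = -0.2588, p = 0.795809, fail to reject H0.


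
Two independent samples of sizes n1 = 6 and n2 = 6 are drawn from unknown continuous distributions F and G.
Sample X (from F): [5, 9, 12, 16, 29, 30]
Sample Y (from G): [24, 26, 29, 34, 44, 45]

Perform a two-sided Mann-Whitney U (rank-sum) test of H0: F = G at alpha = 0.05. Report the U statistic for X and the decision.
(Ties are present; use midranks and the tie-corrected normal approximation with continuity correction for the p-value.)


Step 1: Combine and sort all 12 observations; assign midranks.
sorted (value, group): (5,X), (9,X), (12,X), (16,X), (24,Y), (26,Y), (29,X), (29,Y), (30,X), (34,Y), (44,Y), (45,Y)
ranks: 5->1, 9->2, 12->3, 16->4, 24->5, 26->6, 29->7.5, 29->7.5, 30->9, 34->10, 44->11, 45->12
Step 2: Rank sum for X: R1 = 1 + 2 + 3 + 4 + 7.5 + 9 = 26.5.
Step 3: U_X = R1 - n1(n1+1)/2 = 26.5 - 6*7/2 = 26.5 - 21 = 5.5.
       U_Y = n1*n2 - U_X = 36 - 5.5 = 30.5.
Step 4: Ties are present, so use the tie-corrected normal approximation (with continuity correction) for the p-value.
Step 5: p-value = 0.054241; compare to alpha = 0.05. fail to reject H0.

U_X = 5.5, p = 0.054241, fail to reject H0 at alpha = 0.05.


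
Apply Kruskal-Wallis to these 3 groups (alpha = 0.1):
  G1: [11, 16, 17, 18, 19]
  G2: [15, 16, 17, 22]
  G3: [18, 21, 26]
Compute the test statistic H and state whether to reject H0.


Step 1: Combine all N = 12 observations and assign midranks.
sorted (value, group, rank): (11,G1,1), (15,G2,2), (16,G1,3.5), (16,G2,3.5), (17,G1,5.5), (17,G2,5.5), (18,G1,7.5), (18,G3,7.5), (19,G1,9), (21,G3,10), (22,G2,11), (26,G3,12)
Step 2: Sum ranks within each group.
R_1 = 26.5 (n_1 = 5)
R_2 = 22 (n_2 = 4)
R_3 = 29.5 (n_3 = 3)
Step 3: H = 12/(N(N+1)) * sum(R_i^2/n_i) - 3(N+1)
     = 12/(12*13) * (26.5^2/5 + 22^2/4 + 29.5^2/3) - 3*13
     = 0.076923 * 551.533 - 39
     = 3.425641.
Step 4: Ties present; correction factor C = 1 - 18/(12^3 - 12) = 0.989510. Corrected H = 3.425641 / 0.989510 = 3.461955.
Step 5: Under H0, H ~ chi^2(2); p-value = 0.177111.
Step 6: alpha = 0.1. fail to reject H0.

H = 3.4620, df = 2, p = 0.177111, fail to reject H0.


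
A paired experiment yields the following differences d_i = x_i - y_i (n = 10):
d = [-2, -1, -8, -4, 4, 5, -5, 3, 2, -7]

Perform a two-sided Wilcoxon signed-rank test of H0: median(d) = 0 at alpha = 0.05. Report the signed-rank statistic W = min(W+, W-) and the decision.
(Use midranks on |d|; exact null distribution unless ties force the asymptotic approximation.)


Step 1: Drop any zero differences (none here) and take |d_i|.
|d| = [2, 1, 8, 4, 4, 5, 5, 3, 2, 7]
Step 2: Midrank |d_i| (ties get averaged ranks).
ranks: |2|->2.5, |1|->1, |8|->10, |4|->5.5, |4|->5.5, |5|->7.5, |5|->7.5, |3|->4, |2|->2.5, |7|->9
Step 3: Attach original signs; sum ranks with positive sign and with negative sign.
W+ = 5.5 + 7.5 + 4 + 2.5 = 19.5
W- = 2.5 + 1 + 10 + 5.5 + 7.5 + 9 = 35.5
(Check: W+ + W- = 55 should equal n(n+1)/2 = 55.)
Step 4: Test statistic W = min(W+, W-) = 19.5.
Step 5: Ties in |d|, so use the tie-corrected normal approximation.
        E[W] = n(n+1)/4 = 10*11/4 = 27.5.
        Tie groups: |d|=2 (t=2), |d|=4 (t=2), |d|=5 (t=2); sum(t^3 - t) = 18.
        Var[W] = n(n+1)(2n+1)/24 - sum(t^3-t)/48 = 2310/24 - 18/48 = 95.875.
        z = (W - E[W]) / sqrt(Var[W]) = (19.5 - 27.5) / 9.7916 = -0.8170.
        Two-sided p = 2*Phi(z) = 0.413912.
Step 6: alpha = 0.05. fail to reject H0.

W+ = 19.5, W- = 35.5, W = min = 19.5, p = 0.413912, fail to reject H0.


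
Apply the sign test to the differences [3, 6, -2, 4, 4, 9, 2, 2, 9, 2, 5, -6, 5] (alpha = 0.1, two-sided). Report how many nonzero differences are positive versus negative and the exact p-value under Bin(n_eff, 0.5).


Step 1: Discard zero differences. Original n = 13; n_eff = number of nonzero differences = 13.
Nonzero differences (with sign): +3, +6, -2, +4, +4, +9, +2, +2, +9, +2, +5, -6, +5
Step 2: Count signs: positive = 11, negative = 2.
Step 3: Under H0: P(positive) = 0.5, so the number of positives S ~ Bin(13, 0.5).
Step 4: Two-sided exact p-value = sum of Bin(13,0.5) probabilities at or below the observed probability = 0.022461.
Step 5: alpha = 0.1. reject H0.

n_eff = 13, pos = 11, neg = 2, p = 0.022461, reject H0.


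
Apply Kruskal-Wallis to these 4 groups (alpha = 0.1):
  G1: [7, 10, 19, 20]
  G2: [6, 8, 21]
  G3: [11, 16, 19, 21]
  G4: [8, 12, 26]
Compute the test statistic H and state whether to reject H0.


Step 1: Combine all N = 14 observations and assign midranks.
sorted (value, group, rank): (6,G2,1), (7,G1,2), (8,G2,3.5), (8,G4,3.5), (10,G1,5), (11,G3,6), (12,G4,7), (16,G3,8), (19,G1,9.5), (19,G3,9.5), (20,G1,11), (21,G2,12.5), (21,G3,12.5), (26,G4,14)
Step 2: Sum ranks within each group.
R_1 = 27.5 (n_1 = 4)
R_2 = 17 (n_2 = 3)
R_3 = 36 (n_3 = 4)
R_4 = 24.5 (n_4 = 3)
Step 3: H = 12/(N(N+1)) * sum(R_i^2/n_i) - 3(N+1)
     = 12/(14*15) * (27.5^2/4 + 17^2/3 + 36^2/4 + 24.5^2/3) - 3*15
     = 0.057143 * 809.479 - 45
     = 1.255952.
Step 4: Ties present; correction factor C = 1 - 18/(14^3 - 14) = 0.993407. Corrected H = 1.255952 / 0.993407 = 1.264288.
Step 5: Under H0, H ~ chi^2(3); p-value = 0.737630.
Step 6: alpha = 0.1. fail to reject H0.

H = 1.2643, df = 3, p = 0.737630, fail to reject H0.


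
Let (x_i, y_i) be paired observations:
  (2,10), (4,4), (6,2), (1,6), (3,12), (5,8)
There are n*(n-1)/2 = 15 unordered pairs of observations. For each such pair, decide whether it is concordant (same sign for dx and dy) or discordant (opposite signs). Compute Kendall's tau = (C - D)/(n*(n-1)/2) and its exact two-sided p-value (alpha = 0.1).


Step 1: Enumerate the 15 unordered pairs (i,j) with i<j and classify each by sign(x_j-x_i) * sign(y_j-y_i).
  (1,2):dx=+2,dy=-6->D; (1,3):dx=+4,dy=-8->D; (1,4):dx=-1,dy=-4->C; (1,5):dx=+1,dy=+2->C
  (1,6):dx=+3,dy=-2->D; (2,3):dx=+2,dy=-2->D; (2,4):dx=-3,dy=+2->D; (2,5):dx=-1,dy=+8->D
  (2,6):dx=+1,dy=+4->C; (3,4):dx=-5,dy=+4->D; (3,5):dx=-3,dy=+10->D; (3,6):dx=-1,dy=+6->D
  (4,5):dx=+2,dy=+6->C; (4,6):dx=+4,dy=+2->C; (5,6):dx=+2,dy=-4->D
Step 2: C = 5, D = 10, total pairs = 15.
Step 3: tau = (C - D)/(n(n-1)/2) = (5 - 10)/15 = -0.333333.
Step 4: Exact two-sided p-value (enumerate n! = 720 permutations of y under H0): p = 0.469444.
Step 5: alpha = 0.1. fail to reject H0.

tau_b = -0.3333 (C=5, D=10), p = 0.469444, fail to reject H0.


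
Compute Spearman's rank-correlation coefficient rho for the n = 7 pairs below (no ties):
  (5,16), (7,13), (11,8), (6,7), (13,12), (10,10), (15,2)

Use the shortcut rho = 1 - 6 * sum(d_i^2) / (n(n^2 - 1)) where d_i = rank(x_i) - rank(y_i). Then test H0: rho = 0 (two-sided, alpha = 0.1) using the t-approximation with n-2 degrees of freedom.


Step 1: Rank x and y separately (midranks; no ties here).
rank(x): 5->1, 7->3, 11->5, 6->2, 13->6, 10->4, 15->7
rank(y): 16->7, 13->6, 8->3, 7->2, 12->5, 10->4, 2->1
Step 2: d_i = R_x(i) - R_y(i); compute d_i^2.
  (1-7)^2=36, (3-6)^2=9, (5-3)^2=4, (2-2)^2=0, (6-5)^2=1, (4-4)^2=0, (7-1)^2=36
sum(d^2) = 86.
Step 3: rho = 1 - 6*86 / (7*(7^2 - 1)) = 1 - 516/336 = -0.535714.
Step 4: Under H0, t = rho * sqrt((n-2)/(1-rho^2)) = -1.4186 ~ t(5).
Step 5: Two-sided p-value from the t-distribution with 5 df = 0.215217.
Step 6: alpha = 0.1. fail to reject H0.

rho = -0.5357, p = 0.215217, fail to reject H0 at alpha = 0.1.


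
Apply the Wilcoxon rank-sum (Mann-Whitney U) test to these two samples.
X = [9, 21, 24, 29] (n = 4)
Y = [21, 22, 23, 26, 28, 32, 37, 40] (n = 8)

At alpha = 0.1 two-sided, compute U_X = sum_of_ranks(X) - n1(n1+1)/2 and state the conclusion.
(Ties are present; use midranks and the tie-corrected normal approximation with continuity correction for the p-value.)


Step 1: Combine and sort all 12 observations; assign midranks.
sorted (value, group): (9,X), (21,X), (21,Y), (22,Y), (23,Y), (24,X), (26,Y), (28,Y), (29,X), (32,Y), (37,Y), (40,Y)
ranks: 9->1, 21->2.5, 21->2.5, 22->4, 23->5, 24->6, 26->7, 28->8, 29->9, 32->10, 37->11, 40->12
Step 2: Rank sum for X: R1 = 1 + 2.5 + 6 + 9 = 18.5.
Step 3: U_X = R1 - n1(n1+1)/2 = 18.5 - 4*5/2 = 18.5 - 10 = 8.5.
       U_Y = n1*n2 - U_X = 32 - 8.5 = 23.5.
Step 4: Ties are present, so use the tie-corrected normal approximation (with continuity correction) for the p-value.
Step 5: p-value = 0.233663; compare to alpha = 0.1. fail to reject H0.

U_X = 8.5, p = 0.233663, fail to reject H0 at alpha = 0.1.


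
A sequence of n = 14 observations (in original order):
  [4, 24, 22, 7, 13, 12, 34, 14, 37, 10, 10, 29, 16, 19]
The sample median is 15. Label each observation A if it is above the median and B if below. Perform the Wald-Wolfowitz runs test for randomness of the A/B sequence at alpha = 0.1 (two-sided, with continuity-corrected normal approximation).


Step 1: Compute median = 15; label A = above, B = below.
Labels in order: BAABBBABABBAAA  (n_A = 7, n_B = 7)
Step 2: Count runs R = 8.
Step 3: Under H0 (random ordering), E[R] = 2*n_A*n_B/(n_A+n_B) + 1 = 2*7*7/14 + 1 = 8.0000.
        Var[R] = 2*n_A*n_B*(2*n_A*n_B - n_A - n_B) / ((n_A+n_B)^2 * (n_A+n_B-1)) = 8232/2548 = 3.2308.
        SD[R] = 1.7974.
Step 4: R = E[R], so z = 0 with no continuity correction.
Step 5: Two-sided p-value via normal approximation = 2*(1 - Phi(|z|)) = 1.000000.
Step 6: alpha = 0.1. fail to reject H0.

R = 8, z = 0.0000, p = 1.000000, fail to reject H0.


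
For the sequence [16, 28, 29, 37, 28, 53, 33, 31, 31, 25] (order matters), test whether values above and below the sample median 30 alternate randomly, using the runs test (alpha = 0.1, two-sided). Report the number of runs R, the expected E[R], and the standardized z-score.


Step 1: Compute median = 30; label A = above, B = below.
Labels in order: BBBABAAAAB  (n_A = 5, n_B = 5)
Step 2: Count runs R = 5.
Step 3: Under H0 (random ordering), E[R] = 2*n_A*n_B/(n_A+n_B) + 1 = 2*5*5/10 + 1 = 6.0000.
        Var[R] = 2*n_A*n_B*(2*n_A*n_B - n_A - n_B) / ((n_A+n_B)^2 * (n_A+n_B-1)) = 2000/900 = 2.2222.
        SD[R] = 1.4907.
Step 4: Continuity-corrected z = (R + 0.5 - E[R]) / SD[R] = (5 + 0.5 - 6.0000) / 1.4907 = -0.3354.
Step 5: Two-sided p-value via normal approximation = 2*(1 - Phi(|z|)) = 0.737316.
Step 6: alpha = 0.1. fail to reject H0.

R = 5, z = -0.3354, p = 0.737316, fail to reject H0.


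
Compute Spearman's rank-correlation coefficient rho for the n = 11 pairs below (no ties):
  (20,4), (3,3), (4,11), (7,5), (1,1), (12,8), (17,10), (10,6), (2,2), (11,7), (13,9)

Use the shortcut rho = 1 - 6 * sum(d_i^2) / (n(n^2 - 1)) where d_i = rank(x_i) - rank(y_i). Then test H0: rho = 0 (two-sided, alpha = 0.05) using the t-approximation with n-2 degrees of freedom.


Step 1: Rank x and y separately (midranks; no ties here).
rank(x): 20->11, 3->3, 4->4, 7->5, 1->1, 12->8, 17->10, 10->6, 2->2, 11->7, 13->9
rank(y): 4->4, 3->3, 11->11, 5->5, 1->1, 8->8, 10->10, 6->6, 2->2, 7->7, 9->9
Step 2: d_i = R_x(i) - R_y(i); compute d_i^2.
  (11-4)^2=49, (3-3)^2=0, (4-11)^2=49, (5-5)^2=0, (1-1)^2=0, (8-8)^2=0, (10-10)^2=0, (6-6)^2=0, (2-2)^2=0, (7-7)^2=0, (9-9)^2=0
sum(d^2) = 98.
Step 3: rho = 1 - 6*98 / (11*(11^2 - 1)) = 1 - 588/1320 = 0.554545.
Step 4: Under H0, t = rho * sqrt((n-2)/(1-rho^2)) = 1.9992 ~ t(9).
Step 5: Two-sided p-value from the t-distribution with 9 df = 0.076652.
Step 6: alpha = 0.05. fail to reject H0.

rho = 0.5545, p = 0.076652, fail to reject H0 at alpha = 0.05.


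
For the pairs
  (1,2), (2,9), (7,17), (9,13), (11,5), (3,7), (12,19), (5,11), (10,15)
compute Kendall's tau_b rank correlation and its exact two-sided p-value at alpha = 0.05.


Step 1: Enumerate the 36 unordered pairs (i,j) with i<j and classify each by sign(x_j-x_i) * sign(y_j-y_i).
  (1,2):dx=+1,dy=+7->C; (1,3):dx=+6,dy=+15->C; (1,4):dx=+8,dy=+11->C; (1,5):dx=+10,dy=+3->C
  (1,6):dx=+2,dy=+5->C; (1,7):dx=+11,dy=+17->C; (1,8):dx=+4,dy=+9->C; (1,9):dx=+9,dy=+13->C
  (2,3):dx=+5,dy=+8->C; (2,4):dx=+7,dy=+4->C; (2,5):dx=+9,dy=-4->D; (2,6):dx=+1,dy=-2->D
  (2,7):dx=+10,dy=+10->C; (2,8):dx=+3,dy=+2->C; (2,9):dx=+8,dy=+6->C; (3,4):dx=+2,dy=-4->D
  (3,5):dx=+4,dy=-12->D; (3,6):dx=-4,dy=-10->C; (3,7):dx=+5,dy=+2->C; (3,8):dx=-2,dy=-6->C
  (3,9):dx=+3,dy=-2->D; (4,5):dx=+2,dy=-8->D; (4,6):dx=-6,dy=-6->C; (4,7):dx=+3,dy=+6->C
  (4,8):dx=-4,dy=-2->C; (4,9):dx=+1,dy=+2->C; (5,6):dx=-8,dy=+2->D; (5,7):dx=+1,dy=+14->C
  (5,8):dx=-6,dy=+6->D; (5,9):dx=-1,dy=+10->D; (6,7):dx=+9,dy=+12->C; (6,8):dx=+2,dy=+4->C
  (6,9):dx=+7,dy=+8->C; (7,8):dx=-7,dy=-8->C; (7,9):dx=-2,dy=-4->C; (8,9):dx=+5,dy=+4->C
Step 2: C = 27, D = 9, total pairs = 36.
Step 3: tau = (C - D)/(n(n-1)/2) = (27 - 9)/36 = 0.500000.
Step 4: Exact two-sided p-value (enumerate n! = 362880 permutations of y under H0): p = 0.075176.
Step 5: alpha = 0.05. fail to reject H0.

tau_b = 0.5000 (C=27, D=9), p = 0.075176, fail to reject H0.


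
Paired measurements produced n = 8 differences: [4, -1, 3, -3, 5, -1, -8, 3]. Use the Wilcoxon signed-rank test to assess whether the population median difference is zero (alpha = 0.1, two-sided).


Step 1: Drop any zero differences (none here) and take |d_i|.
|d| = [4, 1, 3, 3, 5, 1, 8, 3]
Step 2: Midrank |d_i| (ties get averaged ranks).
ranks: |4|->6, |1|->1.5, |3|->4, |3|->4, |5|->7, |1|->1.5, |8|->8, |3|->4
Step 3: Attach original signs; sum ranks with positive sign and with negative sign.
W+ = 6 + 4 + 7 + 4 = 21
W- = 1.5 + 4 + 1.5 + 8 = 15
(Check: W+ + W- = 36 should equal n(n+1)/2 = 36.)
Step 4: Test statistic W = min(W+, W-) = 15.
Step 5: Ties in |d|, so use the tie-corrected normal approximation.
        E[W] = n(n+1)/4 = 8*9/4 = 18.
        Tie groups: |d|=1 (t=2), |d|=3 (t=3); sum(t^3 - t) = 30.
        Var[W] = n(n+1)(2n+1)/24 - sum(t^3-t)/48 = 1224/24 - 30/48 = 50.375.
        z = (W - E[W]) / sqrt(Var[W]) = (15 - 18) / 7.0975 = -0.4227.
        Two-sided p = 2*Phi(z) = 0.672527.
Step 6: alpha = 0.1. fail to reject H0.

W+ = 21, W- = 15, W = min = 15, p = 0.672527, fail to reject H0.


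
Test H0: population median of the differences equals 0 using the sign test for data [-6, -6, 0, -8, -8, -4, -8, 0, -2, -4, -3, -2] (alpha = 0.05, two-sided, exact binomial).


Step 1: Discard zero differences. Original n = 12; n_eff = number of nonzero differences = 10.
Nonzero differences (with sign): -6, -6, -8, -8, -4, -8, -2, -4, -3, -2
Step 2: Count signs: positive = 0, negative = 10.
Step 3: Under H0: P(positive) = 0.5, so the number of positives S ~ Bin(10, 0.5).
Step 4: Two-sided exact p-value = sum of Bin(10,0.5) probabilities at or below the observed probability = 0.001953.
Step 5: alpha = 0.05. reject H0.

n_eff = 10, pos = 0, neg = 10, p = 0.001953, reject H0.


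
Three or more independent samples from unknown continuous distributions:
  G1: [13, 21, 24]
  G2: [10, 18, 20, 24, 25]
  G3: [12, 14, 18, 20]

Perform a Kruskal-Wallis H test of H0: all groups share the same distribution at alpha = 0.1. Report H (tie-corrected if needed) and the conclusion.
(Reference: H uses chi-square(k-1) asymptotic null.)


Step 1: Combine all N = 12 observations and assign midranks.
sorted (value, group, rank): (10,G2,1), (12,G3,2), (13,G1,3), (14,G3,4), (18,G2,5.5), (18,G3,5.5), (20,G2,7.5), (20,G3,7.5), (21,G1,9), (24,G1,10.5), (24,G2,10.5), (25,G2,12)
Step 2: Sum ranks within each group.
R_1 = 22.5 (n_1 = 3)
R_2 = 36.5 (n_2 = 5)
R_3 = 19 (n_3 = 4)
Step 3: H = 12/(N(N+1)) * sum(R_i^2/n_i) - 3(N+1)
     = 12/(12*13) * (22.5^2/3 + 36.5^2/5 + 19^2/4) - 3*13
     = 0.076923 * 525.45 - 39
     = 1.419231.
Step 4: Ties present; correction factor C = 1 - 18/(12^3 - 12) = 0.989510. Corrected H = 1.419231 / 0.989510 = 1.434276.
Step 5: Under H0, H ~ chi^2(2); p-value = 0.488147.
Step 6: alpha = 0.1. fail to reject H0.

H = 1.4343, df = 2, p = 0.488147, fail to reject H0.


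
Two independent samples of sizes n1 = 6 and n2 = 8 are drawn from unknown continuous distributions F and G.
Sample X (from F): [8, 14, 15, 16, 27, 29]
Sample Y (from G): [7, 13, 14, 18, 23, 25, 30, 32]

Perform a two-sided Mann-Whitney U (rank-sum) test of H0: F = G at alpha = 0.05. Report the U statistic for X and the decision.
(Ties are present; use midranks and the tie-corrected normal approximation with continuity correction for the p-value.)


Step 1: Combine and sort all 14 observations; assign midranks.
sorted (value, group): (7,Y), (8,X), (13,Y), (14,X), (14,Y), (15,X), (16,X), (18,Y), (23,Y), (25,Y), (27,X), (29,X), (30,Y), (32,Y)
ranks: 7->1, 8->2, 13->3, 14->4.5, 14->4.5, 15->6, 16->7, 18->8, 23->9, 25->10, 27->11, 29->12, 30->13, 32->14
Step 2: Rank sum for X: R1 = 2 + 4.5 + 6 + 7 + 11 + 12 = 42.5.
Step 3: U_X = R1 - n1(n1+1)/2 = 42.5 - 6*7/2 = 42.5 - 21 = 21.5.
       U_Y = n1*n2 - U_X = 48 - 21.5 = 26.5.
Step 4: Ties are present, so use the tie-corrected normal approximation (with continuity correction) for the p-value.
Step 5: p-value = 0.796034; compare to alpha = 0.05. fail to reject H0.

U_X = 21.5, p = 0.796034, fail to reject H0 at alpha = 0.05.


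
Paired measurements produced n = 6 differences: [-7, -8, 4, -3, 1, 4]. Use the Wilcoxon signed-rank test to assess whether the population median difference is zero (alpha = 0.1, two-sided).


Step 1: Drop any zero differences (none here) and take |d_i|.
|d| = [7, 8, 4, 3, 1, 4]
Step 2: Midrank |d_i| (ties get averaged ranks).
ranks: |7|->5, |8|->6, |4|->3.5, |3|->2, |1|->1, |4|->3.5
Step 3: Attach original signs; sum ranks with positive sign and with negative sign.
W+ = 3.5 + 1 + 3.5 = 8
W- = 5 + 6 + 2 = 13
(Check: W+ + W- = 21 should equal n(n+1)/2 = 21.)
Step 4: Test statistic W = min(W+, W-) = 8.
Step 5: Ties in |d|, so use the tie-corrected normal approximation.
        E[W] = n(n+1)/4 = 6*7/4 = 10.5.
        Tie groups: |d|=4 (t=2); sum(t^3 - t) = 6.
        Var[W] = n(n+1)(2n+1)/24 - sum(t^3-t)/48 = 546/24 - 6/48 = 22.625.
        z = (W - E[W]) / sqrt(Var[W]) = (8 - 10.5) / 4.7566 = -0.5256.
        Two-sided p = 2*Phi(z) = 0.599174.
Step 6: alpha = 0.1. fail to reject H0.

W+ = 8, W- = 13, W = min = 8, p = 0.599174, fail to reject H0.


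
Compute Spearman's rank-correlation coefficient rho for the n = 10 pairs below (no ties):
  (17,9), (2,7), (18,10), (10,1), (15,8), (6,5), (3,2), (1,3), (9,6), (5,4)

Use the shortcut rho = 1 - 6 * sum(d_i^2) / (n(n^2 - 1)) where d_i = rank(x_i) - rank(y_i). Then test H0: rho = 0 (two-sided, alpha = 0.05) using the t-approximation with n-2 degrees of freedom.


Step 1: Rank x and y separately (midranks; no ties here).
rank(x): 17->9, 2->2, 18->10, 10->7, 15->8, 6->5, 3->3, 1->1, 9->6, 5->4
rank(y): 9->9, 7->7, 10->10, 1->1, 8->8, 5->5, 2->2, 3->3, 6->6, 4->4
Step 2: d_i = R_x(i) - R_y(i); compute d_i^2.
  (9-9)^2=0, (2-7)^2=25, (10-10)^2=0, (7-1)^2=36, (8-8)^2=0, (5-5)^2=0, (3-2)^2=1, (1-3)^2=4, (6-6)^2=0, (4-4)^2=0
sum(d^2) = 66.
Step 3: rho = 1 - 6*66 / (10*(10^2 - 1)) = 1 - 396/990 = 0.600000.
Step 4: Under H0, t = rho * sqrt((n-2)/(1-rho^2)) = 2.1213 ~ t(8).
Step 5: Two-sided p-value from the t-distribution with 8 df = 0.066688.
Step 6: alpha = 0.05. fail to reject H0.

rho = 0.6000, p = 0.066688, fail to reject H0 at alpha = 0.05.


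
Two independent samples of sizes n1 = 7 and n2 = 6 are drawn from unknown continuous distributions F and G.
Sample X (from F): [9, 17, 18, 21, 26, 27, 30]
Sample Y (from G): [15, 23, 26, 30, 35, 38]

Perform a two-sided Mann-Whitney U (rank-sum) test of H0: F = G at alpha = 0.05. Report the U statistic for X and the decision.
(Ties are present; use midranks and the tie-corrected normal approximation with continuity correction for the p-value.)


Step 1: Combine and sort all 13 observations; assign midranks.
sorted (value, group): (9,X), (15,Y), (17,X), (18,X), (21,X), (23,Y), (26,X), (26,Y), (27,X), (30,X), (30,Y), (35,Y), (38,Y)
ranks: 9->1, 15->2, 17->3, 18->4, 21->5, 23->6, 26->7.5, 26->7.5, 27->9, 30->10.5, 30->10.5, 35->12, 38->13
Step 2: Rank sum for X: R1 = 1 + 3 + 4 + 5 + 7.5 + 9 + 10.5 = 40.
Step 3: U_X = R1 - n1(n1+1)/2 = 40 - 7*8/2 = 40 - 28 = 12.
       U_Y = n1*n2 - U_X = 42 - 12 = 30.
Step 4: Ties are present, so use the tie-corrected normal approximation (with continuity correction) for the p-value.
Step 5: p-value = 0.223363; compare to alpha = 0.05. fail to reject H0.

U_X = 12, p = 0.223363, fail to reject H0 at alpha = 0.05.


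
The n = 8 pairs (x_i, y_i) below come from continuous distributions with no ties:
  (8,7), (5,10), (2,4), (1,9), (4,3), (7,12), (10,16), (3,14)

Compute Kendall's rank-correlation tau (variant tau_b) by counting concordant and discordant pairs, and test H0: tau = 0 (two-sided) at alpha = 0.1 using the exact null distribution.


Step 1: Enumerate the 28 unordered pairs (i,j) with i<j and classify each by sign(x_j-x_i) * sign(y_j-y_i).
  (1,2):dx=-3,dy=+3->D; (1,3):dx=-6,dy=-3->C; (1,4):dx=-7,dy=+2->D; (1,5):dx=-4,dy=-4->C
  (1,6):dx=-1,dy=+5->D; (1,7):dx=+2,dy=+9->C; (1,8):dx=-5,dy=+7->D; (2,3):dx=-3,dy=-6->C
  (2,4):dx=-4,dy=-1->C; (2,5):dx=-1,dy=-7->C; (2,6):dx=+2,dy=+2->C; (2,7):dx=+5,dy=+6->C
  (2,8):dx=-2,dy=+4->D; (3,4):dx=-1,dy=+5->D; (3,5):dx=+2,dy=-1->D; (3,6):dx=+5,dy=+8->C
  (3,7):dx=+8,dy=+12->C; (3,8):dx=+1,dy=+10->C; (4,5):dx=+3,dy=-6->D; (4,6):dx=+6,dy=+3->C
  (4,7):dx=+9,dy=+7->C; (4,8):dx=+2,dy=+5->C; (5,6):dx=+3,dy=+9->C; (5,7):dx=+6,dy=+13->C
  (5,8):dx=-1,dy=+11->D; (6,7):dx=+3,dy=+4->C; (6,8):dx=-4,dy=+2->D; (7,8):dx=-7,dy=-2->C
Step 2: C = 18, D = 10, total pairs = 28.
Step 3: tau = (C - D)/(n(n-1)/2) = (18 - 10)/28 = 0.285714.
Step 4: Exact two-sided p-value (enumerate n! = 40320 permutations of y under H0): p = 0.398760.
Step 5: alpha = 0.1. fail to reject H0.

tau_b = 0.2857 (C=18, D=10), p = 0.398760, fail to reject H0.
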